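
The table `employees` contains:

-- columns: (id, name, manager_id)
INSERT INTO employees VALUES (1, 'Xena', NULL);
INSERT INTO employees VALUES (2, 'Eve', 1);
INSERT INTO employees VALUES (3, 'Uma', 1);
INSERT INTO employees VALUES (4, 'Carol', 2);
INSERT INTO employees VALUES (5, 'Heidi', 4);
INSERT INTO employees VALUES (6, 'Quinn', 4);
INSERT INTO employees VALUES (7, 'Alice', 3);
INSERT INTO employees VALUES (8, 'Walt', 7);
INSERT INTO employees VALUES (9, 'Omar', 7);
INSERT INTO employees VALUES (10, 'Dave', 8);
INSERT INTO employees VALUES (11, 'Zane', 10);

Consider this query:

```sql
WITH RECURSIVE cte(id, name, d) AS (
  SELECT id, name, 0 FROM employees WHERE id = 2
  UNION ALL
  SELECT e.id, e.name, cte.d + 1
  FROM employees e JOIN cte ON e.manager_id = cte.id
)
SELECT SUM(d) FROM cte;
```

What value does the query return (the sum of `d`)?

Base: id=2 (Eve) at d 0.
Iteration 1: rows with manager_id in {2} -> Carol (id 4, d 1).
Iteration 2: rows with manager_id in {4} -> Heidi (id 5, d 2), Quinn (id 6, d 2).
Iteration 3: no rows with manager_id in {5,6}; recursion stops.
SUM(d) = 0 + 1 + 2 + 2 = 5.

5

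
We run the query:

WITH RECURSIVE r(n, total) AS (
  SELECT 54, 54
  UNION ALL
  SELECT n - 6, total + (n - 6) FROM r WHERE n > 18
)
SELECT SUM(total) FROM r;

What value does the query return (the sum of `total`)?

Base: n=54, total=54.
Iteration 1: 54 > 18 holds -> n = 54 - 6 = 48, total = 54 + 48 = 102.
Iteration 2: 48 > 18 holds -> n = 48 - 6 = 42, total = 102 + 42 = 144.
Iteration 3: 42 > 18 holds -> n = 42 - 6 = 36, total = 144 + 36 = 180.
Iteration 4: 36 > 18 holds -> n = 36 - 6 = 30, total = 180 + 30 = 210.
Iteration 5: 30 > 18 holds -> n = 30 - 6 = 24, total = 210 + 24 = 234.
Iteration 6: 24 > 18 holds -> n = 24 - 6 = 18, total = 234 + 18 = 252.
Iteration 7: 18 > 18 fails; recursion stops.
SUM(total) = 54 + 102 + 144 + 180 + 210 + 234 + 252 = 1176.

1176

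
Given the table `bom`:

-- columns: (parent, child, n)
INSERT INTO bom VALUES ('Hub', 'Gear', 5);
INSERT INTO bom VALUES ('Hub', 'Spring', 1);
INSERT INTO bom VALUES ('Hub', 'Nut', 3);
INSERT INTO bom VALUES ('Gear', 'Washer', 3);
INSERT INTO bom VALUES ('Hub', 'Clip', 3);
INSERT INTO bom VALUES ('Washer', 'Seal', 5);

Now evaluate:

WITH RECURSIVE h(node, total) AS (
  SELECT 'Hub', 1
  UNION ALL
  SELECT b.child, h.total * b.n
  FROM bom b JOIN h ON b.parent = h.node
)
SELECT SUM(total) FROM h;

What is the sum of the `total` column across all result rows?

Base: (Hub, total=1).
Iteration 1: components of {Hub} -> Clip = 1*3 = 3, Gear = 1*5 = 5, Nut = 1*3 = 3, Spring = 1*1 = 1.
Iteration 2: components of {Clip,Gear,Nut,Spring} -> Washer = 5*3 = 15.
Iteration 3: components of {Washer} -> Seal = 15*5 = 75.
Iteration 4: no further components; recursion stops.
SUM(total) = 1 + 5 + 1 + 3 + 3 + 15 + 75 = 103.

103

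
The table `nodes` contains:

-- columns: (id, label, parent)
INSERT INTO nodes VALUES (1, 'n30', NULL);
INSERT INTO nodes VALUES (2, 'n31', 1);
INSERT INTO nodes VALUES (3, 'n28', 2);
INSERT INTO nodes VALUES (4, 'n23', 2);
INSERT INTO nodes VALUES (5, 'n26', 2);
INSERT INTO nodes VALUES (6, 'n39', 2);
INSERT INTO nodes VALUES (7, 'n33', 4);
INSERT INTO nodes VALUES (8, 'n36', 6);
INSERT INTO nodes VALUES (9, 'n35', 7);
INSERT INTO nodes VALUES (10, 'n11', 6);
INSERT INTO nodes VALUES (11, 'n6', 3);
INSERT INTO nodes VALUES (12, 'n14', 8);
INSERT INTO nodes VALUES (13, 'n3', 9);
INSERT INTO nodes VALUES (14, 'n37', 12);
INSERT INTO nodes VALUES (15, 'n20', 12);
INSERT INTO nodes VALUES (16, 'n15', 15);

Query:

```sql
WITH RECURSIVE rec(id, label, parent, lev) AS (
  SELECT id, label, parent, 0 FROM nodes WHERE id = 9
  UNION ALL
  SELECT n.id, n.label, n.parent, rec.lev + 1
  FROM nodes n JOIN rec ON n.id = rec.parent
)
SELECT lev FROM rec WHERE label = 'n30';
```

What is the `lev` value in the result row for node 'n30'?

Base: id=9 (n35), parent=7, lev 0.
Iteration 1: join on id=7 -> n33 (id 7, parent=4, lev 1).
Iteration 2: join on id=4 -> n23 (id 4, parent=2, lev 2).
Iteration 3: join on id=2 -> n31 (id 2, parent=1, lev 3).
Iteration 4: join on id=1 -> n30 (id 1, parent=NULL, lev 4).
Iteration 5: parent is NULL; no match; recursion stops.

4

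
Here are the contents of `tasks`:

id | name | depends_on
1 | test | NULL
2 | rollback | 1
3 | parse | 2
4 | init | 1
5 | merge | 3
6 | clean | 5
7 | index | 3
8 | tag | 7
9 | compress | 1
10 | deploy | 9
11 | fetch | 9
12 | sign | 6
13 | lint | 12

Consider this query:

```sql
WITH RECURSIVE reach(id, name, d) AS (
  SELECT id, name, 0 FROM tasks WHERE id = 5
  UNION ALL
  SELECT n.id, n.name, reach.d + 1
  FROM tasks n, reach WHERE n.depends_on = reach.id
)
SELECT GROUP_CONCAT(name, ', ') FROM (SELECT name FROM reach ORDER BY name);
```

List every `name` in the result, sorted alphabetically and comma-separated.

Base: id=5 (merge) at d 0.
Iteration 1: rows with depends_on in {5} -> clean (id 6, d 1).
Iteration 2: rows with depends_on in {6} -> sign (id 12, d 2).
Iteration 3: rows with depends_on in {12} -> lint (id 13, d 3).
Iteration 4: no rows with depends_on in {13}; recursion stops.

clean, lint, merge, sign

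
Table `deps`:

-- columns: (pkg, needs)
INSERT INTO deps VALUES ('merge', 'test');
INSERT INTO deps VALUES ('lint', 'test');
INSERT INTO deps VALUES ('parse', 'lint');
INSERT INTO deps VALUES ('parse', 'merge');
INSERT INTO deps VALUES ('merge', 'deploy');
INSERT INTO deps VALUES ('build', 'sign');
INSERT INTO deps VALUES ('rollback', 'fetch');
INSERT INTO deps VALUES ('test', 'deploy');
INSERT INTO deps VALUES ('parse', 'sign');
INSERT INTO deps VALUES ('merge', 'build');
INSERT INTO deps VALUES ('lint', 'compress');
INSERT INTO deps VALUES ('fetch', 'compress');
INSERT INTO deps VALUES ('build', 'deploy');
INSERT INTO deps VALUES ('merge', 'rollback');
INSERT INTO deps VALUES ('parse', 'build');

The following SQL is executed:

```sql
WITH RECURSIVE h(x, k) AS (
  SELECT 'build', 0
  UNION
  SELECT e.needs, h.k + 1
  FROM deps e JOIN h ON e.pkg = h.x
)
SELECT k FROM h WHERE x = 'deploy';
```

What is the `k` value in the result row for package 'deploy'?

Base: (build, k=0).
Iteration 1: edges from {build} -> (deploy, k=1), (sign, k=1).
Iteration 2: no outgoing edges from {deploy,sign}; recursion stops.

1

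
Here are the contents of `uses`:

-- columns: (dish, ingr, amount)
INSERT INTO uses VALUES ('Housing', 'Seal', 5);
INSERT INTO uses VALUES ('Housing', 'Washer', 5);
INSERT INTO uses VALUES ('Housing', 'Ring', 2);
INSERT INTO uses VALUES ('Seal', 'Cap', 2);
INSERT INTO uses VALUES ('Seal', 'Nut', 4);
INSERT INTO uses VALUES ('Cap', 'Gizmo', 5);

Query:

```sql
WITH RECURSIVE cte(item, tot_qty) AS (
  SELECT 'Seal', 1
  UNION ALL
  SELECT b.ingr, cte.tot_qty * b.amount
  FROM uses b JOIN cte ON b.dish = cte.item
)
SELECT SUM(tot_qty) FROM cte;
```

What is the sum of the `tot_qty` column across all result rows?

Base: (Seal, tot_qty=1).
Iteration 1: components of {Seal} -> Cap = 1*2 = 2, Nut = 1*4 = 4.
Iteration 2: components of {Cap,Nut} -> Gizmo = 2*5 = 10.
Iteration 3: no further components; recursion stops.
SUM(tot_qty) = 1 + 2 + 4 + 10 = 17.

17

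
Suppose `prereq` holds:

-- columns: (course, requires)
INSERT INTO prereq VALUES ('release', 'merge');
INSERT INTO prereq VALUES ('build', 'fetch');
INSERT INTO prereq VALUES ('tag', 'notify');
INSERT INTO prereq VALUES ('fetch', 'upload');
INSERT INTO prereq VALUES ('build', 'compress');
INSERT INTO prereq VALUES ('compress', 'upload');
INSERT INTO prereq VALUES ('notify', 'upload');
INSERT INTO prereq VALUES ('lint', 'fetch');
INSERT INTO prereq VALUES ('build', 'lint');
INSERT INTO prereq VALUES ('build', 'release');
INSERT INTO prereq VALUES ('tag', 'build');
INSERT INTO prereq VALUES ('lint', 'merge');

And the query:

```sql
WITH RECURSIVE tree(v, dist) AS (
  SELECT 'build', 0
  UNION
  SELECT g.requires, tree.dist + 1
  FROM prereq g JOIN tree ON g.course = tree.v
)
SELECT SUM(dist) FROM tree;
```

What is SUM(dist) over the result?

13

Base: (build, dist=0).
Iteration 1: edges from {build} -> (compress, dist=1), (fetch, dist=1), (lint, dist=1), (release, dist=1).
Iteration 2: edges from {compress,fetch,lint,release} -> (fetch, dist=2), (merge, dist=2), (upload, dist=2). [UNION drops 2 duplicate row(s)]
Iteration 3: edges from {fetch,merge,upload} -> (upload, dist=3).
Iteration 4: no outgoing edges from {upload}; recursion stops.
SUM(dist) = 0 + 1 + 1 + 1 + 1 + 2 + 2 + 2 + 3 = 13.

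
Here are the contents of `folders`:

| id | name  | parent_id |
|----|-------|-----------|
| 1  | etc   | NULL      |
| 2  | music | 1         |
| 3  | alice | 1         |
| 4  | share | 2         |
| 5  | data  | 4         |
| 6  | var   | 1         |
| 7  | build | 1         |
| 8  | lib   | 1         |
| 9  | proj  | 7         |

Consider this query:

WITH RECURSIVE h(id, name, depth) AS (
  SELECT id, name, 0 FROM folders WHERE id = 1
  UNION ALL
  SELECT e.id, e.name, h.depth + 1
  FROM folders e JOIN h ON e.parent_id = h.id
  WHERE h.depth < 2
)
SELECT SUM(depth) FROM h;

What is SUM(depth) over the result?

9

Base: id=1 (etc) at depth 0.
Iteration 1: rows with parent_id in {1} -> music (id 2, depth 1), alice (id 3, depth 1), var (id 6, depth 1), build (id 7, depth 1), lib (id 8, depth 1).
Iteration 2: rows with parent_id in {2,3,6,7,8} -> share (id 4, depth 2), proj (id 9, depth 2).
Iteration 3: depth < 2 fails for all current rows; recursion stops.
SUM(depth) = 0 + 1 + 1 + 1 + 1 + 1 + 2 + 2 = 9.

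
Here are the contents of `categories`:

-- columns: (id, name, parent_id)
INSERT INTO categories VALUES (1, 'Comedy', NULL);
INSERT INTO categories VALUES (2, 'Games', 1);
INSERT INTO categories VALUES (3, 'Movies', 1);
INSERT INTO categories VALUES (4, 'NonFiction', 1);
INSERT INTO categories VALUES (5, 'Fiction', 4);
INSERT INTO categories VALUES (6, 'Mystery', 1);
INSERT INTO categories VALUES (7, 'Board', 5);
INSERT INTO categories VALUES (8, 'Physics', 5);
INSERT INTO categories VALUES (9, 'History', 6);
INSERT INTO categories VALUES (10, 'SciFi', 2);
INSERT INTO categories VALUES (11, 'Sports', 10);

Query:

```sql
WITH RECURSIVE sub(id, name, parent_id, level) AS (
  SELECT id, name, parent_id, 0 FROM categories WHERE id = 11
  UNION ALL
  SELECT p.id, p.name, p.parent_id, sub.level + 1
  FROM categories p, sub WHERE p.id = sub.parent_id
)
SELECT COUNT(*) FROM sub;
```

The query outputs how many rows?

Base: id=11 (Sports), parent_id=10, level 0.
Iteration 1: join on id=10 -> SciFi (id 10, parent_id=2, level 1).
Iteration 2: join on id=2 -> Games (id 2, parent_id=1, level 2).
Iteration 3: join on id=1 -> Comedy (id 1, parent_id=NULL, level 3).
Iteration 4: parent_id is NULL; no match; recursion stops.
Total rows emitted: 4.

4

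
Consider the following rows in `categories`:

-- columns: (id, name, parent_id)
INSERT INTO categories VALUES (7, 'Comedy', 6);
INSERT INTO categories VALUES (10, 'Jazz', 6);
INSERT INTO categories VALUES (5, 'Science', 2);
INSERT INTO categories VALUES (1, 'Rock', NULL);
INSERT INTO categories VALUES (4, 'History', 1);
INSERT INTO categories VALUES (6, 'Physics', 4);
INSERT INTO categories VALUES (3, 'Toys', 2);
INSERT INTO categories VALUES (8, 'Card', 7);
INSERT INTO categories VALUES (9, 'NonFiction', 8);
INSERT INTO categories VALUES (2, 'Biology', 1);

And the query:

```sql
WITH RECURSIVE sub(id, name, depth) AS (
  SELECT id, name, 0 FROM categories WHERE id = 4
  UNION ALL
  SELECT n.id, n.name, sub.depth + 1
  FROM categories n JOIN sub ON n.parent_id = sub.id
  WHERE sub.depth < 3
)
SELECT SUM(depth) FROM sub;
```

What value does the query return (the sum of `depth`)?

Base: id=4 (History) at depth 0.
Iteration 1: rows with parent_id in {4} -> Physics (id 6, depth 1).
Iteration 2: rows with parent_id in {6} -> Comedy (id 7, depth 2), Jazz (id 10, depth 2).
Iteration 3: rows with parent_id in {7,10} -> Card (id 8, depth 3).
Iteration 4: depth < 3 fails for all current rows; recursion stops.
SUM(depth) = 0 + 1 + 2 + 2 + 3 = 8.

8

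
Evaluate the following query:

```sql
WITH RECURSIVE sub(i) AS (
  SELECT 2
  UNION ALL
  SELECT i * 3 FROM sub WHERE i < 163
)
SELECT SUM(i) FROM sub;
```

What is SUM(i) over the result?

728

Base: i=2.
Iteration 1: 2 < 163 holds -> i = 2 * 3 = 6.
Iteration 2: 6 < 163 holds -> i = 6 * 3 = 18.
Iteration 3: 18 < 163 holds -> i = 18 * 3 = 54.
Iteration 4: 54 < 163 holds -> i = 54 * 3 = 162.
Iteration 5: 162 < 163 holds -> i = 162 * 3 = 486.
Iteration 6: 486 < 163 fails; recursion stops.
SUM(i) = 2 + 6 + 18 + 54 + 162 + 486 = 728.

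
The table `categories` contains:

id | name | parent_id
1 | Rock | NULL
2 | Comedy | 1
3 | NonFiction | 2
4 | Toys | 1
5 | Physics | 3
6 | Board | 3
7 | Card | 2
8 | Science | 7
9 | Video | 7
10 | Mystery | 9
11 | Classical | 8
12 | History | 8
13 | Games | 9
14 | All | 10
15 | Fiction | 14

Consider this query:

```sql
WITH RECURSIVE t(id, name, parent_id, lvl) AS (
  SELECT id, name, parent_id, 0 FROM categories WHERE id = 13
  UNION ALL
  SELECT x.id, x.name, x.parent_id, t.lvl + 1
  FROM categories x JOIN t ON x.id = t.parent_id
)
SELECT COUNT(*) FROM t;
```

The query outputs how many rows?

Base: id=13 (Games), parent_id=9, lvl 0.
Iteration 1: join on id=9 -> Video (id 9, parent_id=7, lvl 1).
Iteration 2: join on id=7 -> Card (id 7, parent_id=2, lvl 2).
Iteration 3: join on id=2 -> Comedy (id 2, parent_id=1, lvl 3).
Iteration 4: join on id=1 -> Rock (id 1, parent_id=NULL, lvl 4).
Iteration 5: parent_id is NULL; no match; recursion stops.
Total rows emitted: 5.

5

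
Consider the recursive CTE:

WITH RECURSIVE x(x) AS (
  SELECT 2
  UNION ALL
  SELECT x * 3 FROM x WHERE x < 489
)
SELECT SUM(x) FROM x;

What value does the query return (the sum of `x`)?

2186

Base: x=2.
Iteration 1: 2 < 489 holds -> x = 2 * 3 = 6.
Iteration 2: 6 < 489 holds -> x = 6 * 3 = 18.
Iteration 3: 18 < 489 holds -> x = 18 * 3 = 54.
Iteration 4: 54 < 489 holds -> x = 54 * 3 = 162.
Iteration 5: 162 < 489 holds -> x = 162 * 3 = 486.
Iteration 6: 486 < 489 holds -> x = 486 * 3 = 1458.
Iteration 7: 1458 < 489 fails; recursion stops.
SUM(x) = 2 + 6 + 18 + 54 + 162 + 486 + 1458 = 2186.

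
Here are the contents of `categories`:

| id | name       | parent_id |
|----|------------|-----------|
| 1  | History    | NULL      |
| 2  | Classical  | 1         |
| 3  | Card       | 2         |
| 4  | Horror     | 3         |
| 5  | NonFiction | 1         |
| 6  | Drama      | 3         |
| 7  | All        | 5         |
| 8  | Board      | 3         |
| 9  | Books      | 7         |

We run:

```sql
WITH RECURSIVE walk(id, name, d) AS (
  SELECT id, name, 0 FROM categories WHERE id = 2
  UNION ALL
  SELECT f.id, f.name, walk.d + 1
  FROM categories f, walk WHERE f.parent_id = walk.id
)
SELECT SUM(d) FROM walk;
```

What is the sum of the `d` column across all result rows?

7

Base: id=2 (Classical) at d 0.
Iteration 1: rows with parent_id in {2} -> Card (id 3, d 1).
Iteration 2: rows with parent_id in {3} -> Horror (id 4, d 2), Drama (id 6, d 2), Board (id 8, d 2).
Iteration 3: no rows with parent_id in {4,6,8}; recursion stops.
SUM(d) = 0 + 1 + 2 + 2 + 2 = 7.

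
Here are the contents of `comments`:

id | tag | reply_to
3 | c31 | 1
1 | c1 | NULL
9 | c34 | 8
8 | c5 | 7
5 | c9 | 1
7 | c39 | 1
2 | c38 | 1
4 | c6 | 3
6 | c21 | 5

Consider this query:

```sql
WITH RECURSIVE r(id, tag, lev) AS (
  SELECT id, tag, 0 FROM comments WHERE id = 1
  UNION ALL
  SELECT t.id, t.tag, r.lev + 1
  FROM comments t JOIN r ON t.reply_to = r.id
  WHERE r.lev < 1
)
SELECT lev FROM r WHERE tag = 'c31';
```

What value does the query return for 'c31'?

Base: id=1 (c1) at lev 0.
Iteration 1: rows with reply_to in {1} -> c38 (id 2, lev 1), c31 (id 3, lev 1), c9 (id 5, lev 1), c39 (id 7, lev 1).
Iteration 2: lev < 1 fails for all current rows; recursion stops.

1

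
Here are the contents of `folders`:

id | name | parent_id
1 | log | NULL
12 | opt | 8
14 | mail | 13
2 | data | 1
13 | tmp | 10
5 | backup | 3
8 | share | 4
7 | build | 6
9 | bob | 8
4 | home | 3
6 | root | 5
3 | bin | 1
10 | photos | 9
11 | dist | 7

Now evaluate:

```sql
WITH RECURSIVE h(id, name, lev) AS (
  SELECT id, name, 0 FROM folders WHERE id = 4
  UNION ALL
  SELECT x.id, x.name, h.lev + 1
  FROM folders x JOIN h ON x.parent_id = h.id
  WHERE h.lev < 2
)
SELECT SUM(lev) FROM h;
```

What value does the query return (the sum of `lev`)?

5

Base: id=4 (home) at lev 0.
Iteration 1: rows with parent_id in {4} -> share (id 8, lev 1).
Iteration 2: rows with parent_id in {8} -> bob (id 9, lev 2), opt (id 12, lev 2).
Iteration 3: lev < 2 fails for all current rows; recursion stops.
SUM(lev) = 0 + 1 + 2 + 2 = 5.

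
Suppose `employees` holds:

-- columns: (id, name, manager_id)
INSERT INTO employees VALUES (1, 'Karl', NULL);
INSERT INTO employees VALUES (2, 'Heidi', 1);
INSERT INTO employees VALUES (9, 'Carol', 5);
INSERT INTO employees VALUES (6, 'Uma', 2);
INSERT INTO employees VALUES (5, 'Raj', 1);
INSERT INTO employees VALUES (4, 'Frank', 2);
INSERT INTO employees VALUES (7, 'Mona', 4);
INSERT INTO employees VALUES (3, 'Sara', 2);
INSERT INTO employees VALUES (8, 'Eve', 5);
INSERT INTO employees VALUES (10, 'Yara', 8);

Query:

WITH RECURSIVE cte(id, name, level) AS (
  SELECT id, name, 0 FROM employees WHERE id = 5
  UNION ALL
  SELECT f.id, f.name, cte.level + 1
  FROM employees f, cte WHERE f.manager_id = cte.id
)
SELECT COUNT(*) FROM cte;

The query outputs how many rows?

4

Base: id=5 (Raj) at level 0.
Iteration 1: rows with manager_id in {5} -> Eve (id 8, level 1), Carol (id 9, level 1).
Iteration 2: rows with manager_id in {8,9} -> Yara (id 10, level 2).
Iteration 3: no rows with manager_id in {10}; recursion stops.
Total rows emitted: 4.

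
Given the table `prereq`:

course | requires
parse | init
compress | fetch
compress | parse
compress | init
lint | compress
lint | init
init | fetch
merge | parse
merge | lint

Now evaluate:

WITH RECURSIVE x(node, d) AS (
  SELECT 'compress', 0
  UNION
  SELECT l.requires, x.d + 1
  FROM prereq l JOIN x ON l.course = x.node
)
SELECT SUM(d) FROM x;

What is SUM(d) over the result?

Base: (compress, d=0).
Iteration 1: edges from {compress} -> (fetch, d=1), (init, d=1), (parse, d=1).
Iteration 2: edges from {fetch,init,parse} -> (fetch, d=2), (init, d=2).
Iteration 3: edges from {fetch,init} -> (fetch, d=3).
Iteration 4: no outgoing edges from {fetch}; recursion stops.
SUM(d) = 0 + 1 + 1 + 1 + 2 + 2 + 3 = 10.

10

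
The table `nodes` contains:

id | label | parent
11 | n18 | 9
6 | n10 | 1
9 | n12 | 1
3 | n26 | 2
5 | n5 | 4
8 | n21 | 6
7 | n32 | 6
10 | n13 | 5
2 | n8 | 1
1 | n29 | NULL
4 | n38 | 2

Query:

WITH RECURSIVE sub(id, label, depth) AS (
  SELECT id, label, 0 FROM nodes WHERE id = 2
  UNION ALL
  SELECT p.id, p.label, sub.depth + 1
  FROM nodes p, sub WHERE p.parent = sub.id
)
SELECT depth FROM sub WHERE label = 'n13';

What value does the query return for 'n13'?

Base: id=2 (n8) at depth 0.
Iteration 1: rows with parent in {2} -> n26 (id 3, depth 1), n38 (id 4, depth 1).
Iteration 2: rows with parent in {3,4} -> n5 (id 5, depth 2).
Iteration 3: rows with parent in {5} -> n13 (id 10, depth 3).
Iteration 4: no rows with parent in {10}; recursion stops.

3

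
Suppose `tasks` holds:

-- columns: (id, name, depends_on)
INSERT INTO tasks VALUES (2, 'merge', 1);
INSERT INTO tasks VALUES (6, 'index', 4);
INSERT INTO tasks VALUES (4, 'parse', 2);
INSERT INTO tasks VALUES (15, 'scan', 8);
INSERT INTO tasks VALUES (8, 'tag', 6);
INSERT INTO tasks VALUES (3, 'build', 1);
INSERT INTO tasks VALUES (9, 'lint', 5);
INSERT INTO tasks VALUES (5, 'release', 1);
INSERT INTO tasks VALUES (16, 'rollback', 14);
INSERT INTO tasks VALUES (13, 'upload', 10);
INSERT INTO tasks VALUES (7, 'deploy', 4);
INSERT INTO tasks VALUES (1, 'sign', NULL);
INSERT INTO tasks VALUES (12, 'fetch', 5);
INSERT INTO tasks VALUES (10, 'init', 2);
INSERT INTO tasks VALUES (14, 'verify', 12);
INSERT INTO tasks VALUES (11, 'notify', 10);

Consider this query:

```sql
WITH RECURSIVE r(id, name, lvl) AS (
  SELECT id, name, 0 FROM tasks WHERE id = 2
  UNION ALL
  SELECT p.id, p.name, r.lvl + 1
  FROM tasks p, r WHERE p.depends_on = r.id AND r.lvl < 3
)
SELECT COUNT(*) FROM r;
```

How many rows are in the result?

8

Base: id=2 (merge) at lvl 0.
Iteration 1: rows with depends_on in {2} -> parse (id 4, lvl 1), init (id 10, lvl 1).
Iteration 2: rows with depends_on in {4,10} -> index (id 6, lvl 2), deploy (id 7, lvl 2), notify (id 11, lvl 2), upload (id 13, lvl 2).
Iteration 3: rows with depends_on in {6,7,11,13} -> tag (id 8, lvl 3).
Iteration 4: lvl < 3 fails for all current rows; recursion stops.
Total rows emitted: 8.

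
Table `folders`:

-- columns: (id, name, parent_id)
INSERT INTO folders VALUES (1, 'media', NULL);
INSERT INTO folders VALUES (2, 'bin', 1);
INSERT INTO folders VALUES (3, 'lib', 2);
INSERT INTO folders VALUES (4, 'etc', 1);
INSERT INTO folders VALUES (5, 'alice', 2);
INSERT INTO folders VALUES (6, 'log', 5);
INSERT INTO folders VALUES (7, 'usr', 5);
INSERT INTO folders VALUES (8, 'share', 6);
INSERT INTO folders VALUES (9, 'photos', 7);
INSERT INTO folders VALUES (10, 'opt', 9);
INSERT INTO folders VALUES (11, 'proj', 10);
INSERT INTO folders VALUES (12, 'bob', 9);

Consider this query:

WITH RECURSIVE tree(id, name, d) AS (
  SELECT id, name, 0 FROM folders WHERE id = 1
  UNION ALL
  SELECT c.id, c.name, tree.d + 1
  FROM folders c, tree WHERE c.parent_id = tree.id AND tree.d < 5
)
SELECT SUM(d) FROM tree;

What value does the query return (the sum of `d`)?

30

Base: id=1 (media) at d 0.
Iteration 1: rows with parent_id in {1} -> bin (id 2, d 1), etc (id 4, d 1).
Iteration 2: rows with parent_id in {2,4} -> lib (id 3, d 2), alice (id 5, d 2).
Iteration 3: rows with parent_id in {3,5} -> log (id 6, d 3), usr (id 7, d 3).
Iteration 4: rows with parent_id in {6,7} -> share (id 8, d 4), photos (id 9, d 4).
Iteration 5: rows with parent_id in {8,9} -> opt (id 10, d 5), bob (id 12, d 5).
Iteration 6: d < 5 fails for all current rows; recursion stops.
SUM(d) = 0 + 1 + 1 + 2 + 2 + 3 + 3 + 4 + 4 + 5 + 5 = 30.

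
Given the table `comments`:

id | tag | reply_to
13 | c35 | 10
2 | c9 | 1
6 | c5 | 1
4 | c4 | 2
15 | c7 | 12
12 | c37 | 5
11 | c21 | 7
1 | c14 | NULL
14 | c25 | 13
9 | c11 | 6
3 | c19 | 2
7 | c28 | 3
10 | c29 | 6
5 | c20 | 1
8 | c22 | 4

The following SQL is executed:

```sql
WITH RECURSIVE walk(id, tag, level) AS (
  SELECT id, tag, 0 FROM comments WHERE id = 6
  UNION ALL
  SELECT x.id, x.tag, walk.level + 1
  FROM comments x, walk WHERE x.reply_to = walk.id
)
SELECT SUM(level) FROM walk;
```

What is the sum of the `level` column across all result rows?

7

Base: id=6 (c5) at level 0.
Iteration 1: rows with reply_to in {6} -> c11 (id 9, level 1), c29 (id 10, level 1).
Iteration 2: rows with reply_to in {9,10} -> c35 (id 13, level 2).
Iteration 3: rows with reply_to in {13} -> c25 (id 14, level 3).
Iteration 4: no rows with reply_to in {14}; recursion stops.
SUM(level) = 0 + 1 + 1 + 2 + 3 = 7.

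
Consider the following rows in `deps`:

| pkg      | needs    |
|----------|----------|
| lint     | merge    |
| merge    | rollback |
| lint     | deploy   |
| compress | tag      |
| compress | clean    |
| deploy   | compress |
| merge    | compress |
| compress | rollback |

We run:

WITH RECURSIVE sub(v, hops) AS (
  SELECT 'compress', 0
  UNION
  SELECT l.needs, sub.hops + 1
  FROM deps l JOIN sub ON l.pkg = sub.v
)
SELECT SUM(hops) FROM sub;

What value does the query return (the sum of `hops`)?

3

Base: (compress, hops=0).
Iteration 1: edges from {compress} -> (clean, hops=1), (rollback, hops=1), (tag, hops=1).
Iteration 2: no outgoing edges from {clean,rollback,tag}; recursion stops.
SUM(hops) = 0 + 1 + 1 + 1 = 3.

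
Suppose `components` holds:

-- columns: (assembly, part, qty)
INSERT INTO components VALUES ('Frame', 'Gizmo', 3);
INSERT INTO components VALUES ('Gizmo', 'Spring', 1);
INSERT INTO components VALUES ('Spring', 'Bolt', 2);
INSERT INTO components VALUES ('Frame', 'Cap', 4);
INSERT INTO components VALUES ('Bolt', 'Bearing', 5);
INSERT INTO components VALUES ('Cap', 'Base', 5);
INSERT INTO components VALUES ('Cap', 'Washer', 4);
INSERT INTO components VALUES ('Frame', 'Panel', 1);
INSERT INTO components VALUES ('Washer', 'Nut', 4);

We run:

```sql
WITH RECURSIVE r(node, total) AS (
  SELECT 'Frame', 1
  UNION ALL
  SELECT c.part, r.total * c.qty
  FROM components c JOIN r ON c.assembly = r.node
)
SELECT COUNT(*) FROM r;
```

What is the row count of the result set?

10

Base: (Frame, total=1).
Iteration 1: components of {Frame} -> Cap = 1*4 = 4, Gizmo = 1*3 = 3, Panel = 1*1 = 1.
Iteration 2: components of {Cap,Gizmo,Panel} -> Base = 4*5 = 20, Spring = 3*1 = 3, Washer = 4*4 = 16.
Iteration 3: components of {Base,Spring,Washer} -> Bolt = 3*2 = 6, Nut = 16*4 = 64.
Iteration 4: components of {Bolt,Nut} -> Bearing = 6*5 = 30.
Iteration 5: no further components; recursion stops.
Total rows emitted: 10.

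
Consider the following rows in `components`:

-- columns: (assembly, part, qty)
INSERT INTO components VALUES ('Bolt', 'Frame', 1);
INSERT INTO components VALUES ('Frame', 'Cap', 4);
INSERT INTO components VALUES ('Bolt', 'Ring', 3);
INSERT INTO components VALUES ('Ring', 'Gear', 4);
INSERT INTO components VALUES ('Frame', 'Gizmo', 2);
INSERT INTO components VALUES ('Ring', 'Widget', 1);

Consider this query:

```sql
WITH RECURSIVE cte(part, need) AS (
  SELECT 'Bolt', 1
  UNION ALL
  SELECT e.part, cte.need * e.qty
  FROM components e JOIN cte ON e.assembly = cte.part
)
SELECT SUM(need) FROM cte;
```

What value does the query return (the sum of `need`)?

Base: (Bolt, need=1).
Iteration 1: components of {Bolt} -> Frame = 1*1 = 1, Ring = 1*3 = 3.
Iteration 2: components of {Frame,Ring} -> Cap = 1*4 = 4, Gear = 3*4 = 12, Gizmo = 1*2 = 2, Widget = 3*1 = 3.
Iteration 3: no further components; recursion stops.
SUM(need) = 1 + 1 + 3 + 4 + 2 + 12 + 3 = 26.

26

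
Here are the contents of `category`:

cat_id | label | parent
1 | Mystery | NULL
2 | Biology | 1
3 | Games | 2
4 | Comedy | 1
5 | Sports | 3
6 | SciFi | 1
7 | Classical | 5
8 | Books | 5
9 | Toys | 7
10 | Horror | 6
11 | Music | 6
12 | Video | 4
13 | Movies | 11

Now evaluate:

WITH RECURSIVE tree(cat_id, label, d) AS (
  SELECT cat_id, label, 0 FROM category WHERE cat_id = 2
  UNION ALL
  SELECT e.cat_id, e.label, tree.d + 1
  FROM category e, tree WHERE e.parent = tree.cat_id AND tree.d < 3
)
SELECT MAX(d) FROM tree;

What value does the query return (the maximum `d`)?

3

Base: cat_id=2 (Biology) at d 0.
Iteration 1: rows with parent in {2} -> Games (id 3, d 1).
Iteration 2: rows with parent in {3} -> Sports (id 5, d 2).
Iteration 3: rows with parent in {5} -> Classical (id 7, d 3), Books (id 8, d 3).
Iteration 4: d < 3 fails for all current rows; recursion stops.
d values: 0, 1, 2, 3, 3; the maximum is 3.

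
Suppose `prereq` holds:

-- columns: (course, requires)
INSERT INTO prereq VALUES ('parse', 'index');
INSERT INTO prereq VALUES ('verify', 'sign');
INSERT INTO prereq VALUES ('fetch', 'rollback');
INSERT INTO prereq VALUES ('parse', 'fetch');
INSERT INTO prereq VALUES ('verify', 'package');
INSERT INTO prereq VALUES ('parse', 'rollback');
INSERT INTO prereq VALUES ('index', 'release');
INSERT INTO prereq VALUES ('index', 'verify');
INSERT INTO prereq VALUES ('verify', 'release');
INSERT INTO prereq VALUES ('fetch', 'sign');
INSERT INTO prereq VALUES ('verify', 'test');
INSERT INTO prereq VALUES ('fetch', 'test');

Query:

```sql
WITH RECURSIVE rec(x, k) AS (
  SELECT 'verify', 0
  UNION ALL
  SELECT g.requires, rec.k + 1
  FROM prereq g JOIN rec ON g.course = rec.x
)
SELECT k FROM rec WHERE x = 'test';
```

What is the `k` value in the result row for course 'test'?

Base: (verify, k=0).
Iteration 1: edges from {verify} -> (package, k=1), (release, k=1), (sign, k=1), (test, k=1).
Iteration 2: no outgoing edges from {package,release,sign,test}; recursion stops.

1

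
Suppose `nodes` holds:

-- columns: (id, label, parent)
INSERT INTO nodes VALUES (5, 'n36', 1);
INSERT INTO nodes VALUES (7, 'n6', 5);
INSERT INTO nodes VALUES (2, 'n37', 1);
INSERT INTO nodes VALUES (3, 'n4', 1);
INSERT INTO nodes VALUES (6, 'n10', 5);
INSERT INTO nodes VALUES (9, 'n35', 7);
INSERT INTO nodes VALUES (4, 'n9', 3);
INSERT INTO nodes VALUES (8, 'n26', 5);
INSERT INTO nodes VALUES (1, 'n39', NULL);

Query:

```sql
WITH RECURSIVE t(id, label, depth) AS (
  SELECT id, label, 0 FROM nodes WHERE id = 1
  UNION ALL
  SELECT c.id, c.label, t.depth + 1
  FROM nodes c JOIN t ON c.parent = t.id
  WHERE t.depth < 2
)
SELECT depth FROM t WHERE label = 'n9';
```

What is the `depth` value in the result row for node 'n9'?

2

Base: id=1 (n39) at depth 0.
Iteration 1: rows with parent in {1} -> n37 (id 2, depth 1), n4 (id 3, depth 1), n36 (id 5, depth 1).
Iteration 2: rows with parent in {2,3,5} -> n9 (id 4, depth 2), n10 (id 6, depth 2), n6 (id 7, depth 2), n26 (id 8, depth 2).
Iteration 3: depth < 2 fails for all current rows; recursion stops.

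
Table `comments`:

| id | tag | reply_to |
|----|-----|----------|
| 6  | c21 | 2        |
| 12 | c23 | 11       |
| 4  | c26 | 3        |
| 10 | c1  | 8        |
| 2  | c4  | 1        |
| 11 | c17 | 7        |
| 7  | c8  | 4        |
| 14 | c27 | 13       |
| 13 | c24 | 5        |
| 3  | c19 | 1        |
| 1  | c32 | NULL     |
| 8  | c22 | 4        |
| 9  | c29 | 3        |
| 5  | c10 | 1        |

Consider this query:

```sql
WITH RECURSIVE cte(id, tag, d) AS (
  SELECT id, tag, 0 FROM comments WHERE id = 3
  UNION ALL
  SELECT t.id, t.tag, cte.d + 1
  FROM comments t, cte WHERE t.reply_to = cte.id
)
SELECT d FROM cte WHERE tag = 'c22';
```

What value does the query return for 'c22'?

Base: id=3 (c19) at d 0.
Iteration 1: rows with reply_to in {3} -> c26 (id 4, d 1), c29 (id 9, d 1).
Iteration 2: rows with reply_to in {4,9} -> c8 (id 7, d 2), c22 (id 8, d 2).
Iteration 3: rows with reply_to in {7,8} -> c1 (id 10, d 3), c17 (id 11, d 3).
Iteration 4: rows with reply_to in {10,11} -> c23 (id 12, d 4).
Iteration 5: no rows with reply_to in {12}; recursion stops.

2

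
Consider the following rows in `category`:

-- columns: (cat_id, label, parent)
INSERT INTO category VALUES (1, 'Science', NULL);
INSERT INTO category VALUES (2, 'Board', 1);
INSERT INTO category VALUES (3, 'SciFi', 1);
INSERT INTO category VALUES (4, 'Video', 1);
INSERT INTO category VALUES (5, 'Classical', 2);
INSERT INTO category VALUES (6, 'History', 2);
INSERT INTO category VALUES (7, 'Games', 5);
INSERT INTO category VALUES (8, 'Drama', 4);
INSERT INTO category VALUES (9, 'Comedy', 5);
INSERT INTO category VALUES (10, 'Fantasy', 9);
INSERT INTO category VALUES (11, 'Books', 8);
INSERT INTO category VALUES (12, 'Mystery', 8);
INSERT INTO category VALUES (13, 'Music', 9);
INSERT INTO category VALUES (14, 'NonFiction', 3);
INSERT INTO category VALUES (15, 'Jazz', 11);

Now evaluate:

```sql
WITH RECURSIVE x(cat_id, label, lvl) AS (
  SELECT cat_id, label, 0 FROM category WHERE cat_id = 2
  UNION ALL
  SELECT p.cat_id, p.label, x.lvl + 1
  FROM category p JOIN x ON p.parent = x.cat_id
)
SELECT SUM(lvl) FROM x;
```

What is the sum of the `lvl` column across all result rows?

12

Base: cat_id=2 (Board) at lvl 0.
Iteration 1: rows with parent in {2} -> Classical (id 5, lvl 1), History (id 6, lvl 1).
Iteration 2: rows with parent in {5,6} -> Games (id 7, lvl 2), Comedy (id 9, lvl 2).
Iteration 3: rows with parent in {7,9} -> Fantasy (id 10, lvl 3), Music (id 13, lvl 3).
Iteration 4: no rows with parent in {10,13}; recursion stops.
SUM(lvl) = 0 + 1 + 1 + 2 + 2 + 3 + 3 = 12.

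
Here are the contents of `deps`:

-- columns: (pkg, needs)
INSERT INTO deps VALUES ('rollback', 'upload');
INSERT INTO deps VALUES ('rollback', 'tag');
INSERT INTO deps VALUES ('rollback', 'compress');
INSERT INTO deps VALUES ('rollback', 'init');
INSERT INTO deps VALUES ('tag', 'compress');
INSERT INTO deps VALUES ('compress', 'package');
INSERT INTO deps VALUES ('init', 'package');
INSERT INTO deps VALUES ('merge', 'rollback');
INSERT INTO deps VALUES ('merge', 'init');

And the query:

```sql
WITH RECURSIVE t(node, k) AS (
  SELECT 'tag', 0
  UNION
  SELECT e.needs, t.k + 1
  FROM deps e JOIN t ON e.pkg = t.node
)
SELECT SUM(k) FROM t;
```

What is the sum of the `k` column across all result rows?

Base: (tag, k=0).
Iteration 1: edges from {tag} -> (compress, k=1).
Iteration 2: edges from {compress} -> (package, k=2).
Iteration 3: no outgoing edges from {package}; recursion stops.
SUM(k) = 0 + 1 + 2 = 3.

3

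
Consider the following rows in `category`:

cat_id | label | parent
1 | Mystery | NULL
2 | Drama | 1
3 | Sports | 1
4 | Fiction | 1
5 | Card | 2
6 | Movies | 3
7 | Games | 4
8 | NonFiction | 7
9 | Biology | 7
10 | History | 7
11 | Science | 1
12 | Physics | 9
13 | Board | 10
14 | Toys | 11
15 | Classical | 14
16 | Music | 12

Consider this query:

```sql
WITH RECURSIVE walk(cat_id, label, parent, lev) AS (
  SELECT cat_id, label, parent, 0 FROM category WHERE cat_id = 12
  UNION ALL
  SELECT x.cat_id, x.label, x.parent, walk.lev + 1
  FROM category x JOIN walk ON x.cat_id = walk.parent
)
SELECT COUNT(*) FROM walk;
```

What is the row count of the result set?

5

Base: cat_id=12 (Physics), parent=9, lev 0.
Iteration 1: join on cat_id=9 -> Biology (id 9, parent=7, lev 1).
Iteration 2: join on cat_id=7 -> Games (id 7, parent=4, lev 2).
Iteration 3: join on cat_id=4 -> Fiction (id 4, parent=1, lev 3).
Iteration 4: join on cat_id=1 -> Mystery (id 1, parent=NULL, lev 4).
Iteration 5: parent is NULL; no match; recursion stops.
Total rows emitted: 5.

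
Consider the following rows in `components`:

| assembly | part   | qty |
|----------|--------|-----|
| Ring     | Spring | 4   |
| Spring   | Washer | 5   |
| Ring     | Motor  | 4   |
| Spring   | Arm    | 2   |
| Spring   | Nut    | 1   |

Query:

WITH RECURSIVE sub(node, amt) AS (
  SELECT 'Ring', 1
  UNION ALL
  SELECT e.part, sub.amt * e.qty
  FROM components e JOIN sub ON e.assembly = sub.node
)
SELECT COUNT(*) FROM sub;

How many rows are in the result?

6

Base: (Ring, amt=1).
Iteration 1: components of {Ring} -> Motor = 1*4 = 4, Spring = 1*4 = 4.
Iteration 2: components of {Motor,Spring} -> Arm = 4*2 = 8, Nut = 4*1 = 4, Washer = 4*5 = 20.
Iteration 3: no further components; recursion stops.
Total rows emitted: 6.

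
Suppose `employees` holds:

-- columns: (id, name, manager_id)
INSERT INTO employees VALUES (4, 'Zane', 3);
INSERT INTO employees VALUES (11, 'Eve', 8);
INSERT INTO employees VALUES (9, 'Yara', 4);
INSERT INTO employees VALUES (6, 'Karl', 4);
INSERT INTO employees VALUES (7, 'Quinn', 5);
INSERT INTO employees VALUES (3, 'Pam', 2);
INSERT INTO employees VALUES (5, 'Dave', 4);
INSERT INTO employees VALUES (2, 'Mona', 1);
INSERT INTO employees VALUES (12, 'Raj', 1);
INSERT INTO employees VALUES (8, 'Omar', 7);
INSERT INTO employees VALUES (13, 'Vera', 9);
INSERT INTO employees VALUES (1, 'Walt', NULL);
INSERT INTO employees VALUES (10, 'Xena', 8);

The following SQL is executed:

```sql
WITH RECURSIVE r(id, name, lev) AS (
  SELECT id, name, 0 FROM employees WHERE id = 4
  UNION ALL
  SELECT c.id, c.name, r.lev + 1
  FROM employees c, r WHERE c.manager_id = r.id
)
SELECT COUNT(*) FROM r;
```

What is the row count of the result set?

Base: id=4 (Zane) at lev 0.
Iteration 1: rows with manager_id in {4} -> Dave (id 5, lev 1), Karl (id 6, lev 1), Yara (id 9, lev 1).
Iteration 2: rows with manager_id in {5,6,9} -> Quinn (id 7, lev 2), Vera (id 13, lev 2).
Iteration 3: rows with manager_id in {7,13} -> Omar (id 8, lev 3).
Iteration 4: rows with manager_id in {8} -> Xena (id 10, lev 4), Eve (id 11, lev 4).
Iteration 5: no rows with manager_id in {10,11}; recursion stops.
Total rows emitted: 9.

9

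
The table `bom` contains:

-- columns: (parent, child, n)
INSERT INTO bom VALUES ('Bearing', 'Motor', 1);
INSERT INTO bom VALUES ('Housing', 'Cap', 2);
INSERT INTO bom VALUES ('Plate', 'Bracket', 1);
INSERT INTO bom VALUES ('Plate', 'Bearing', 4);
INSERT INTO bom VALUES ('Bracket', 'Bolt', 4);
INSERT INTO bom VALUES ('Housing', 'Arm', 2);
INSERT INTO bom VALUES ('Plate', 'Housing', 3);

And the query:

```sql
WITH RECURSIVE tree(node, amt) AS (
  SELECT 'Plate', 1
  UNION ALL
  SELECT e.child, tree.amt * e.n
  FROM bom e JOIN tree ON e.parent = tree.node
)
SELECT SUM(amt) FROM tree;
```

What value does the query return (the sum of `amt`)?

29

Base: (Plate, amt=1).
Iteration 1: components of {Plate} -> Bearing = 1*4 = 4, Bracket = 1*1 = 1, Housing = 1*3 = 3.
Iteration 2: components of {Bearing,Bracket,Housing} -> Arm = 3*2 = 6, Bolt = 1*4 = 4, Cap = 3*2 = 6, Motor = 4*1 = 4.
Iteration 3: no further components; recursion stops.
SUM(amt) = 1 + 1 + 3 + 4 + 4 + 6 + 6 + 4 = 29.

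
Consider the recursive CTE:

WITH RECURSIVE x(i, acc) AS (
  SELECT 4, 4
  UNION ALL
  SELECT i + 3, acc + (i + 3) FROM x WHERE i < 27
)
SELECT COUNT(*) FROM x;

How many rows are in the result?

9

Base: i=4, acc=4.
Iteration 1: 4 < 27 holds -> i = 4 + 3 = 7, acc = 4 + 7 = 11.
Iteration 2: 7 < 27 holds -> i = 7 + 3 = 10, acc = 11 + 10 = 21.
Iteration 3: 10 < 27 holds -> i = 10 + 3 = 13, acc = 21 + 13 = 34.
Iteration 4: 13 < 27 holds -> i = 13 + 3 = 16, acc = 34 + 16 = 50.
Iteration 5: 16 < 27 holds -> i = 16 + 3 = 19, acc = 50 + 19 = 69.
Iteration 6: 19 < 27 holds -> i = 19 + 3 = 22, acc = 69 + 22 = 91.
Iteration 7: 22 < 27 holds -> i = 22 + 3 = 25, acc = 91 + 25 = 116.
Iteration 8: 25 < 27 holds -> i = 25 + 3 = 28, acc = 116 + 28 = 144.
Iteration 9: 28 < 27 fails; recursion stops.
Total rows emitted: 9.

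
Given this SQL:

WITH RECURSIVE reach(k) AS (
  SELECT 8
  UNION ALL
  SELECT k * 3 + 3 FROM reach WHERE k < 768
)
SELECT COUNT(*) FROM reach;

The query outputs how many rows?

Base: k=8.
Iteration 1: 8 < 768 holds -> k = 8 * 3 + 3 = 27.
Iteration 2: 27 < 768 holds -> k = 27 * 3 + 3 = 84.
Iteration 3: 84 < 768 holds -> k = 84 * 3 + 3 = 255.
Iteration 4: 255 < 768 holds -> k = 255 * 3 + 3 = 768.
Iteration 5: 768 < 768 fails; recursion stops.
Total rows emitted: 5.

5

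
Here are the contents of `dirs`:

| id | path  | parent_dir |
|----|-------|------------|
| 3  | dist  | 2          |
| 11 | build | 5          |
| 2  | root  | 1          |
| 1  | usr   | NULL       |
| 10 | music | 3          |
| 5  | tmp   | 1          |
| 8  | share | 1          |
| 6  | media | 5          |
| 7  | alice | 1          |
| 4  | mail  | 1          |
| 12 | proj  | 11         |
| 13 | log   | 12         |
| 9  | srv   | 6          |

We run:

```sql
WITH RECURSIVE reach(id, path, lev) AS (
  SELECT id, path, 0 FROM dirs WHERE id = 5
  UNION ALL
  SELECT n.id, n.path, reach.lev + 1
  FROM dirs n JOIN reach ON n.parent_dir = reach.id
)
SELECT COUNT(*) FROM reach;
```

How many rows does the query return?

Base: id=5 (tmp) at lev 0.
Iteration 1: rows with parent_dir in {5} -> media (id 6, lev 1), build (id 11, lev 1).
Iteration 2: rows with parent_dir in {6,11} -> srv (id 9, lev 2), proj (id 12, lev 2).
Iteration 3: rows with parent_dir in {9,12} -> log (id 13, lev 3).
Iteration 4: no rows with parent_dir in {13}; recursion stops.
Total rows emitted: 6.

6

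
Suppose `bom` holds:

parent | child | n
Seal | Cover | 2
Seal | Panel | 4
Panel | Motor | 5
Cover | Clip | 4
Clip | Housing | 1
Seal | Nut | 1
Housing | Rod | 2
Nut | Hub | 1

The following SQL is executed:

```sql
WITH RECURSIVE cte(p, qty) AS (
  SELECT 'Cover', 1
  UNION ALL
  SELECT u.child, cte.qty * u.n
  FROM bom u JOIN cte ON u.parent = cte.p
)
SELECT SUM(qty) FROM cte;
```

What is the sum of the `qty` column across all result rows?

Base: (Cover, qty=1).
Iteration 1: components of {Cover} -> Clip = 1*4 = 4.
Iteration 2: components of {Clip} -> Housing = 4*1 = 4.
Iteration 3: components of {Housing} -> Rod = 4*2 = 8.
Iteration 4: no further components; recursion stops.
SUM(qty) = 1 + 4 + 4 + 8 = 17.

17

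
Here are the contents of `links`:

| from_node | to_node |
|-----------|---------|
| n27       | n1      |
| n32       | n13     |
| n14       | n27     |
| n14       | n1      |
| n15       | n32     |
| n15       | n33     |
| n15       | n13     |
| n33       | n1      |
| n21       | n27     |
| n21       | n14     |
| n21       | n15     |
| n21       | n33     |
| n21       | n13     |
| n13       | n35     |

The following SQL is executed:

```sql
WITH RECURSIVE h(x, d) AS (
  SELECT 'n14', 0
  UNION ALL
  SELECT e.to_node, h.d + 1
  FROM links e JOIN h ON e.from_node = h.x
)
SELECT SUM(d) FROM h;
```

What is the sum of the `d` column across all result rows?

4

Base: (n14, d=0).
Iteration 1: edges from {n14} -> (n1, d=1), (n27, d=1).
Iteration 2: edges from {n1,n27} -> (n1, d=2).
Iteration 3: no outgoing edges from {n1}; recursion stops.
SUM(d) = 0 + 1 + 1 + 2 = 4.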